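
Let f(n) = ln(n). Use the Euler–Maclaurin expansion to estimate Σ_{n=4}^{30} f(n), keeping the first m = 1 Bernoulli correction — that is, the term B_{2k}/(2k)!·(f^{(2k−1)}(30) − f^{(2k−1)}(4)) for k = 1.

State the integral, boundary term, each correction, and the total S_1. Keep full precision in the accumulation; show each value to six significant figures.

Integral: ∫_4^30 ln(x) dx = 70.4907.
½[f(4) + f(30)] = ½[1.38629 + 3.40120] = 2.39375.
So far: 72.8845.
k=1: B_{2}/(2)! × [f^{(1)}(30) − f^{(1)}(4)] = 1/12 × (0.0333333 − 0.250000) = -0.0180556.

S_1 ≈ 72.8664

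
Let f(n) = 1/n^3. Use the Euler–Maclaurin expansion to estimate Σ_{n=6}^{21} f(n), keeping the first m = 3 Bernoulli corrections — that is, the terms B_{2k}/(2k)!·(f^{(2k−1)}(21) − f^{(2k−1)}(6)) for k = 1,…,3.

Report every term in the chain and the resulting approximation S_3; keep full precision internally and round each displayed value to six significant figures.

S_3 ≈ 0.0153138

∫_6^21 1/x^3 dx evaluates to 0.0127551.
Boundary: ½(f(6) + f(21)) = ½(0.00462963 + 0.000107980) = 0.00236880.
So far: 0.0151239.
Correction k=1: B_{2}/2! · (f^{(1)}(21) − f^{(1)}(6)) = 1/12 · (-1.54257e-05 − (-0.00231481)) = 0.000191616.
Running total after k=1: 0.0153155.
Correction k=2: B_{4}/4! · (f^{(3)}(21) − f^{(3)}(6)) = −1/720 · (-6.99577e-07 − (-0.00128601)) = -1.78515e-06.
Running total after k=2: 0.0153137.
Correction k=3: B_{6}/6! · (f^{(5)}(21) − f^{(5)}(6)) = 1/30240 · (-6.66264e-08 − (-0.00150034)) = 4.96123e-08.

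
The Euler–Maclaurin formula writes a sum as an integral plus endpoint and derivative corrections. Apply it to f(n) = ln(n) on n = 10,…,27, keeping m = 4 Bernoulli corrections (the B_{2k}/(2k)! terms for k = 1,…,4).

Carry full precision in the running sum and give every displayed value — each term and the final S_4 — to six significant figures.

S_4 ≈ 51.7557

∫_10^27 ln(x) dx evaluates to 48.9617.
Boundary: ½(f(10) + f(27)) = ½(2.30259 + 3.29584) = 2.79921.
Running total after boundary: 51.7610.
Correction k=1: B_{2}/2! · (f^{(1)}(27) − f^{(1)}(10)) = 1/12 · (0.0370370 − 0.100000) = -0.00524691.
Running total after k=1: 51.7557.
Correction k=2: B_{4}/4! · (f^{(3)}(27) − f^{(3)}(10)) = −1/720 · (0.000101611 − 0.00200000) = 2.63665e-06.
Running total after k=2: 51.7557.
Correction k=3: B_{6}/6! · (f^{(5)}(27) − f^{(5)}(10)) = 1/30240 · (1.67260e-06 − 0.000240000) = -7.88120e-09.
Running total after k=3: 51.7557.
Correction k=4: B_{8}/8! · (f^{(7)}(27) − f^{(7)}(10)) = −1/1209600 · (6.88313e-08 − 7.20000e-05) = 5.94669e-11.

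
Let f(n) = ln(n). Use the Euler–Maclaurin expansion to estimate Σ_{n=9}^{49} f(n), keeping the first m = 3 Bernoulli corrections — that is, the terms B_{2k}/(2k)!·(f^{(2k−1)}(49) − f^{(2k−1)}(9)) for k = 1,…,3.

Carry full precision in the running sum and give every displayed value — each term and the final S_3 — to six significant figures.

S_3 ≈ 133.961

The integral term ∫_9^49 ln(x) dx = 130.924.
½[f(9) + f(49)] = ½[2.19722 + 3.89182] = 3.04452.
Running total after boundary: 133.969.
Order-1 term: 1/12 · (0.0204082 − 0.111111) = -0.00755858.
Partial sum through k=1: 133.961.
Order-2 term: −1/720 · (1.69997e-05 − 0.00274348) = 3.78678e-06.
Partial sum through k=2: 133.961.
Order-3 term: 1/30240 · (8.49632e-08 − 0.000406442) = -1.34377e-08.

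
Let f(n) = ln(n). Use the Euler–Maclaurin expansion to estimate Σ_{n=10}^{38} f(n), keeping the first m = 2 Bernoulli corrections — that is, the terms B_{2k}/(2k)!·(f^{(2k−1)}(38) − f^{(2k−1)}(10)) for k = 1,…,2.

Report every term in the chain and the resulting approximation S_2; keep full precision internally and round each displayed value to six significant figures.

∫_10^38 ln(x) dx evaluates to 87.2024.
½[f(10) + f(38)] = ½[2.30259 + 3.63759] = 2.97009.
So far: 90.1725.
Correction k=1: B_{2}/2! · (f^{(1)}(38) − f^{(1)}(10)) = 1/12 · (0.0263158 − 0.100000) = -0.00614035.
Partial sum through k=1: 90.1664.
Correction k=2: B_{4}/4! · (f^{(3)}(38) − f^{(3)}(10)) = −1/720 · (3.64485e-05 − 0.00200000) = 2.72715e-06.

S_2 ≈ 90.1664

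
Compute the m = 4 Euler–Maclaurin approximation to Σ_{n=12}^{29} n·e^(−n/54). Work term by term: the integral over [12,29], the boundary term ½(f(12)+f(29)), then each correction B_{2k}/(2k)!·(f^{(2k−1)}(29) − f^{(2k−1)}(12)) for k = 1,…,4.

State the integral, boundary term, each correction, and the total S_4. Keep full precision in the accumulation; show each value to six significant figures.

S_4 ≈ 247.450

The integral term ∫_12^29 x·e^(−x/54) dx = 234.200.
½[f(12) + f(29)] = ½[9.60885 + 16.9498] = 13.2793.
So far: 247.479.
k=1: B_{2}/(2)! × [f^{(1)}(29) − f^{(1)}(12)] = 1/12 × (0.270591 − 0.622796) = -0.0293504.
Running total after k=1: 247.450.
k=2: B_{4}/(4)! × [f^{(3)}(29) − f^{(3)}(12)] = −1/720 × (0.000493672 − 0.000762781) = 3.73764e-07.
Running total after k=2: 247.450.
k=3: B_{6}/(6)! × [f^{(5)}(29) − f^{(5)}(12)] = 1/30240 × (3.06772e-07 − 4.49926e-07) = -4.73392e-12.
Running total after k=3: 247.450.
k=4: B_{8}/(8)! × [f^{(7)}(29) − f^{(7)}(12)] = −1/1209600 × (1.52348e-10 − 2.18884e-10) = 5.50069e-17.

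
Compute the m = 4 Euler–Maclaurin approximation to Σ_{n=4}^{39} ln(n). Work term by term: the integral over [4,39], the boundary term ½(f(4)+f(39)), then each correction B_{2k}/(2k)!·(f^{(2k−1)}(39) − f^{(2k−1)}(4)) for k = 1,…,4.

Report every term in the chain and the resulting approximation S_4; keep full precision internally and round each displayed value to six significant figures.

S_4 ≈ 104.840

The integral term ∫_4^39 ln(x) dx = 102.334.
Endpoint term: (f(4) + f(39))/2 = (1.38629 + 3.66356)/2 = 2.52493.
Integral + boundary = 104.859.
k=1: B_{2}/(2)! × [f^{(1)}(39) − f^{(1)}(4)] = 1/12 × (0.0256410 − 0.250000) = -0.0186966.
After k=1: 104.840.
k=2: B_{4}/(4)! × [f^{(3)}(39) − f^{(3)}(4)] = −1/720 × (3.37160e-05 − 0.0312500) = 4.33559e-05.
After k=2: 104.840.
k=3: B_{6}/(6)! × [f^{(5)}(39) − f^{(5)}(4)] = 1/30240 × (2.66004e-07 − 0.0234375) = -7.75041e-07.
After k=3: 104.840.
k=4: B_{8}/(8)! × [f^{(7)}(39) − f^{(7)}(4)] = −1/1209600 × (5.24663e-09 − 0.0439453) = 3.63304e-08.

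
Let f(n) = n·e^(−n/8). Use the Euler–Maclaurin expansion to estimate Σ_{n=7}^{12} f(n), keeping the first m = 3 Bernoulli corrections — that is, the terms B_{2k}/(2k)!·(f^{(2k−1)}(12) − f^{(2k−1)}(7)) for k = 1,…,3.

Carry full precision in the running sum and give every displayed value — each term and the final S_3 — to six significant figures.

S_3 ≈ 17.1068

∫_7^12 x·e^(−x/8) dx evaluates to 14.3226.
Endpoint term: (f(7) + f(12))/2 = (2.91803 + 2.67756)/2 = 2.79780.
Integral + boundary = 17.1204.
Correction k=1: B_{2}/2! · (f^{(1)}(12) − f^{(1)}(7)) = 1/12 · (-0.111565 − 0.0521078) = -0.0136394.
Running total after k=1: 17.1068.
Correction k=2: B_{4}/4! · (f^{(3)}(12) − f^{(3)}(7)) = −1/720 · (0.00522961 − 0.0138411) = 1.19604e-05.
Running total after k=2: 17.1068.
Correction k=3: B_{6}/6! · (f^{(5)}(12) − f^{(5)}(7)) = 1/30240 · (0.000190663 − 0.000419813) = -7.57773e-09.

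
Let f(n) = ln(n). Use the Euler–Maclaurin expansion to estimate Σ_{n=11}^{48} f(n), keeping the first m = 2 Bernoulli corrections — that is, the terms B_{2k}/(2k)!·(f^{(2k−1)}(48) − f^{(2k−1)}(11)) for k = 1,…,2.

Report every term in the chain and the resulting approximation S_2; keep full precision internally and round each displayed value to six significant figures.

S_2 ≈ 125.570

The integral term ∫_11^48 ln(x) dx = 122.441.
Boundary: ½(f(11) + f(48)) = ½(2.39790 + 3.87120) = 3.13455.
So far: 125.575.
Order-1 term: 1/12 · (0.0208333 − 0.0909091) = -0.00583965.
After k=1: 125.570.
Order-2 term: −1/720 · (1.80845e-05 − 0.00150263) = 2.06187e-06.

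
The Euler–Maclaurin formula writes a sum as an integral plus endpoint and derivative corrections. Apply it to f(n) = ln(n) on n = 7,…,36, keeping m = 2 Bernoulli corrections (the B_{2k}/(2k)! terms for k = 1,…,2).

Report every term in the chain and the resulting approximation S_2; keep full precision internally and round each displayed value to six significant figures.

S_2 ≈ 89.1404

The integral term ∫_7^36 ln(x) dx = 86.3853.
½[f(7) + f(36)] = ½[1.94591 + 3.58352] = 2.76471.
Integral + boundary = 89.1500.
Correction k=1: B_{2}/2! · (f^{(1)}(36) − f^{(1)}(7)) = 1/12 · (0.0277778 − 0.142857) = -0.00958995.
After k=1: 89.1404.
Correction k=2: B_{4}/4! · (f^{(3)}(36) − f^{(3)}(7)) = −1/720 · (4.28669e-05 − 0.00583090) = 8.03894e-06.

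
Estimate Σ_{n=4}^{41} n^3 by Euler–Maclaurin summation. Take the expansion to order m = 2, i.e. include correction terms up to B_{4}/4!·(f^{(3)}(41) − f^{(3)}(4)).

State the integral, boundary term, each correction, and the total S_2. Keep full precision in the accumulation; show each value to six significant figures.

S_2 ≈ 741285

∫_4^41 x^3 dx evaluates to 706376.
Boundary: ½(f(4) + f(41)) = ½(64.0000 + 68921.0) = 34492.5.
Integral + boundary = 740869.
Order-1 term: 1/12 · (5043.00 − 48.0000) = 416.250.
After k=1: 741285.
Order-2 term: −1/720 · (6.00000 − 6.00000) = 0.00000.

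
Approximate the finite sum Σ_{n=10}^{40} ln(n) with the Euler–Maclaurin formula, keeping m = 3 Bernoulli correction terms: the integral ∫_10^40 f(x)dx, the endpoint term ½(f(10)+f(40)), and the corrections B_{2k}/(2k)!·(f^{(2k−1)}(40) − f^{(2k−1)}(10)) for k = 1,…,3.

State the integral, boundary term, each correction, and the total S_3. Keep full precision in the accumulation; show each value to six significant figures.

S_3 ≈ 97.5188

Integral: ∫_10^40 ln(x) dx = 94.5293.
Boundary: ½(f(10) + f(40)) = ½(2.30259 + 3.68888) = 2.99573.
Running total after boundary: 97.5251.
k=1: B_{2}/(2)! × [f^{(1)}(40) − f^{(1)}(10)] = 1/12 × (0.0250000 − 0.100000) = -0.00625000.
After k=1: 97.5188.
k=2: B_{4}/(4)! × [f^{(3)}(40) − f^{(3)}(10)] = −1/720 × (3.12500e-05 − 0.00200000) = 2.73437e-06.
After k=2: 97.5188.
k=3: B_{6}/(6)! × [f^{(5)}(40) − f^{(5)}(10)] = 1/30240 × (2.34375e-07 − 0.000240000) = -7.92876e-09.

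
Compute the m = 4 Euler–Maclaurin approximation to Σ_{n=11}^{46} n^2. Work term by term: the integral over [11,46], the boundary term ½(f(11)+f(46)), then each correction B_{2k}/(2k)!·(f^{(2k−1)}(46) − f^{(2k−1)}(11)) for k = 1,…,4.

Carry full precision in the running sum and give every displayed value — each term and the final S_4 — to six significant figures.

S_4 ≈ 33126.0

Integral: ∫_11^46 x^2 dx = 32001.7.
Endpoint term: (f(11) + f(46))/2 = (121.000 + 2116.00)/2 = 1118.50.
So far: 33120.2.
Correction k=1: B_{2}/2! · (f^{(1)}(46) − f^{(1)}(11)) = 1/12 · (92.0000 − 22.0000) = 5.83333.
Partial sum through k=1: 33126.0.
Correction k=2: B_{4}/4! · (f^{(3)}(46) − f^{(3)}(11)) = −1/720 · (0.00000 − 0.00000) = 0.00000.
Partial sum through k=2: 33126.0.
Correction k=3: B_{6}/6! · (f^{(5)}(46) − f^{(5)}(11)) = 1/30240 · (0.00000 − 0.00000) = 0.00000.
Partial sum through k=3: 33126.0.
Correction k=4: B_{8}/8! · (f^{(7)}(46) − f^{(7)}(11)) = −1/1209600 · (0.00000 − 0.00000) = 0.00000.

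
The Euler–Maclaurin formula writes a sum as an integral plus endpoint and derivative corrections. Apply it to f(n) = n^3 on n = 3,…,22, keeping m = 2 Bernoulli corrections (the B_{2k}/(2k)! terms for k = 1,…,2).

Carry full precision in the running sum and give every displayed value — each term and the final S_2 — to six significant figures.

S_2 ≈ 64000.0

∫_3^22 x^3 dx evaluates to 58543.8.
½[f(3) + f(22)] = ½[27.0000 + 10648.0] = 5337.50.
Integral + boundary = 63881.2.
Order-1 term: 1/12 · (1452.00 − 27.0000) = 118.750.
Running total after k=1: 64000.0.
Order-2 term: −1/720 · (6.00000 − 6.00000) = 0.00000.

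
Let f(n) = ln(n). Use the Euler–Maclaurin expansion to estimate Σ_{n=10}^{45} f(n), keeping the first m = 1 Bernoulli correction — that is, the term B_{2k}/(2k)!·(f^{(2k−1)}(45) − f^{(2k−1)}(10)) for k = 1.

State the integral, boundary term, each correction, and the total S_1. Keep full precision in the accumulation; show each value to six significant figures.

The integral term ∫_10^45 ln(x) dx = 113.274.
½[f(10) + f(45)] = ½[2.30259 + 3.80666] = 3.05462.
Running total after boundary: 116.329.
k=1: B_{2}/(2)! × [f^{(1)}(45) − f^{(1)}(10)] = 1/12 × (0.0222222 − 0.100000) = -0.00648148.

S_1 ≈ 116.322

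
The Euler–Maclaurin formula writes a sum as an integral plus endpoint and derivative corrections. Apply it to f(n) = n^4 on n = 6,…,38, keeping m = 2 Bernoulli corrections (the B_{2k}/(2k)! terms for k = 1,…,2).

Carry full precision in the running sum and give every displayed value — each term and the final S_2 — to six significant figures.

∫_6^38 x^4 dx evaluates to 1.58455e+07.
Endpoint term: (f(6) + f(38))/2 = (1296.00 + 2.08514e+06)/2 = 1.04322e+06.
Running total after boundary: 1.68887e+07.
Correction k=1: B_{2}/2! · (f^{(1)}(38) − f^{(1)}(6)) = 1/12 · (219488 − 864.000) = 18218.7.
Partial sum through k=1: 1.69069e+07.
Correction k=2: B_{4}/4! · (f^{(3)}(38) − f^{(3)}(6)) = −1/720 · (912.000 − 144.000) = -1.06667.

S_2 ≈ 1.69069e+07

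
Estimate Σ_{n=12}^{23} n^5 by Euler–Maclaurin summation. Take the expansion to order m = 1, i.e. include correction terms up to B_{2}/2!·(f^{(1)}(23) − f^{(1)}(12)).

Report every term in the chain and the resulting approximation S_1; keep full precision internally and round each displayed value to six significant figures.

The integral term ∫_12^23 x^5 dx = 2.41750e+07.
½[f(12) + f(23)] = ½[248832 + 6.43634e+06] = 3.34259e+06.
Running total after boundary: 2.75176e+07.
Correction k=1: B_{2}/2! · (f^{(1)}(23) − f^{(1)}(12)) = 1/12 · (1.39920e+06 − 103680) = 107960.

S_1 ≈ 2.76255e+07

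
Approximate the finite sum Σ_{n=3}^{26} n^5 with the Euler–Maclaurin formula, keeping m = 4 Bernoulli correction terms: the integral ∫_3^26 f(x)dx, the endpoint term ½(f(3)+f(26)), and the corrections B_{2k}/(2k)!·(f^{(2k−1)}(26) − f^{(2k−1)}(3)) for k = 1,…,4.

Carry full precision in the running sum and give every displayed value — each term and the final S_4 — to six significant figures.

S_4 ≈ 5.76170e+07

The integral term ∫_3^26 x^5 dx = 5.14858e+07.
½[f(3) + f(26)] = ½[243.000 + 1.18814e+07] = 5.94081e+06.
Integral + boundary = 5.74267e+07.
Correction k=1: B_{2}/2! · (f^{(1)}(26) − f^{(1)}(3)) = 1/12 · (2.28488e+06 − 405.000) = 190373.
After k=1: 5.76170e+07.
Correction k=2: B_{4}/4! · (f^{(3)}(26) − f^{(3)}(3)) = −1/720 · (40560.0 − 540.000) = -55.5833.
After k=2: 5.76170e+07.
Correction k=3: B_{6}/6! · (f^{(5)}(26) − f^{(5)}(3)) = 1/30240 · (120.000 − 120.000) = 0.00000.
After k=3: 5.76170e+07.
Correction k=4: B_{8}/8! · (f^{(7)}(26) − f^{(7)}(3)) = −1/1209600 · (0.00000 − 0.00000) = 0.00000.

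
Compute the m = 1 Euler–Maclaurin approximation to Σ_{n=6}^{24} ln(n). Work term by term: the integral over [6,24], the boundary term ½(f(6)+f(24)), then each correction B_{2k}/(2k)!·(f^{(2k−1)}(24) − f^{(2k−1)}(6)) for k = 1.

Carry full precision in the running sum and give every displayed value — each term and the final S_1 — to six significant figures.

Integral: ∫_6^24 ln(x) dx = 47.5227.
Boundary: ½(f(6) + f(24)) = ½(1.79176 + 3.17805) = 2.48491.
So far: 50.0076.
Order-1 term: 1/12 · (0.0416667 − 0.166667) = -0.0104167.

S_1 ≈ 49.9972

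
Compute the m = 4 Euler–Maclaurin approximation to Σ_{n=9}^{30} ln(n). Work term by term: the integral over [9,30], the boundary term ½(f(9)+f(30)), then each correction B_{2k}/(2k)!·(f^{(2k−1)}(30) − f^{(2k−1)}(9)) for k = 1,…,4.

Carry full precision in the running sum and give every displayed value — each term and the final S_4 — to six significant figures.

S_4 ≈ 64.0536

Integral: ∫_9^30 ln(x) dx = 61.2609.
Endpoint term: (f(9) + f(30))/2 = (2.19722 + 3.40120)/2 = 2.79921.
Running total after boundary: 64.0601.
Correction k=1: B_{2}/2! · (f^{(1)}(30) − f^{(1)}(9)) = 1/12 · (0.0333333 − 0.111111) = -0.00648148.
Partial sum through k=1: 64.0536.
Correction k=2: B_{4}/4! · (f^{(3)}(30) − f^{(3)}(9)) = −1/720 · (7.40741e-05 − 0.00274348) = 3.70751e-06.
Partial sum through k=2: 64.0536.
Correction k=3: B_{6}/6! · (f^{(5)}(30) − f^{(5)}(9)) = 1/30240 · (9.87654e-07 − 0.000406442) = -1.34079e-08.
Partial sum through k=3: 64.0536.
Correction k=4: B_{8}/8! · (f^{(7)}(30) − f^{(7)}(9)) = −1/1209600 · (3.29218e-08 − 0.000150534) = 1.24422e-10.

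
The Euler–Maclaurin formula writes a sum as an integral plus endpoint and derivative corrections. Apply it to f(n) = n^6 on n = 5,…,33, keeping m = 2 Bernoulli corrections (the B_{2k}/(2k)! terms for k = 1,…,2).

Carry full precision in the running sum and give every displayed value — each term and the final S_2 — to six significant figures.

Integral: ∫_5^33 x^6 dx = 6.08834e+09.
Boundary: ½(f(5) + f(33)) = ½(15625.0 + 1.29147e+09) = 6.45742e+08.
So far: 6.73408e+09.
Order-1 term: 1/12 · (2.34812e+08 − 18750.0) = 1.95661e+07.
After k=1: 6.75365e+09.
Order-2 term: −1/720 · (4.31244e+06 − 15000.0) = -5968.67.

S_2 ≈ 6.75364e+09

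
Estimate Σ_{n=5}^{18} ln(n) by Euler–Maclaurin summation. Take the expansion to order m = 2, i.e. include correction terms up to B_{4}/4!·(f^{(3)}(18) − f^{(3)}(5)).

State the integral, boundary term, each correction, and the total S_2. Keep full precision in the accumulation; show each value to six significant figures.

S_2 ≈ 33.2174

∫_5^18 ln(x) dx evaluates to 30.9795.
½[f(5) + f(18)] = ½[1.60944 + 2.89037] = 2.24990.
Integral + boundary = 33.2294.
Correction k=1: B_{2}/2! · (f^{(1)}(18) − f^{(1)}(5)) = 1/12 · (0.0555556 − 0.200000) = -0.0120370.
After k=1: 33.2174.
Correction k=2: B_{4}/4! · (f^{(3)}(18) − f^{(3)}(5)) = −1/720 · (0.000342936 − 0.0160000) = 2.17459e-05.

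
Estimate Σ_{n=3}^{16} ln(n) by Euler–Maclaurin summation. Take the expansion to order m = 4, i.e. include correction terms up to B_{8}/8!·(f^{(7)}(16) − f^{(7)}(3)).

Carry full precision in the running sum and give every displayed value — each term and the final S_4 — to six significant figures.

Integral: ∫_3^16 ln(x) dx = 28.0656.
½[f(3) + f(16)] = ½[1.09861 + 2.77259] = 1.93560.
Integral + boundary = 30.0012.
k=1: B_{2}/(2)! × [f^{(1)}(16) − f^{(1)}(3)] = 1/12 × (0.0625000 − 0.333333) = -0.0225694.
Running total after k=1: 29.9786.
k=2: B_{4}/(4)! × [f^{(3)}(16) − f^{(3)}(3)] = −1/720 × (0.000488281 − 0.0740741) = 0.000102202.
Running total after k=2: 29.9787.
k=3: B_{6}/(6)! × [f^{(5)}(16) − f^{(5)}(3)] = 1/30240 × (2.28882e-05 − 0.0987654) = -3.26530e-06.
Running total after k=3: 29.9787.
k=4: B_{8}/(8)! × [f^{(7)}(16) − f^{(7)}(3)] = −1/1209600 × (2.68221e-06 − 0.329218) = 2.72169e-07.

S_4 ≈ 29.9787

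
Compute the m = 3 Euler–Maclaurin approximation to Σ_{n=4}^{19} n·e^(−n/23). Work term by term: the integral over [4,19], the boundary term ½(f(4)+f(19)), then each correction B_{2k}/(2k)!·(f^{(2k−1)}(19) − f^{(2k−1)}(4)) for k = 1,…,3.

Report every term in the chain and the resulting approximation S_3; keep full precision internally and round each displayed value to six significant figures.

∫_4^19 x·e^(−x/23) dx evaluates to 98.9946.
½[f(4) + f(19)] = ½[3.36148 + 8.31742] = 5.83945.
So far: 104.834.
Correction k=1: B_{2}/2! · (f^{(1)}(19) − f^{(1)}(4)) = 1/12 · (0.0761320 − 0.694219) = -0.0515072.
Partial sum through k=1: 104.783.
Correction k=2: B_{4}/4! · (f^{(3)}(19) − f^{(3)}(4)) = −1/720 · (0.00179896 − 0.00448952) = 3.73690e-06.
Partial sum through k=2: 104.783.
Correction k=3: B_{6}/6! · (f^{(5)}(19) − f^{(5)}(4)) = 1/30240 · (6.52931e-06 − 1.44929e-05) = -2.63345e-10.

S_3 ≈ 104.783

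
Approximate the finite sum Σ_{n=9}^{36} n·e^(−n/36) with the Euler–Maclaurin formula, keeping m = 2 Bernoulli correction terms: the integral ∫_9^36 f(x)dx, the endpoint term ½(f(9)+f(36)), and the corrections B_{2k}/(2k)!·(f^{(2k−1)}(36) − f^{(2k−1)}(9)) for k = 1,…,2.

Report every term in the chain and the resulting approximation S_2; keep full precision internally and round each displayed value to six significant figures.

∫_9^36 x·e^(−x/36) dx evaluates to 308.114.
Boundary: ½(f(9) + f(36)) = ½(7.00921 + 13.2437) = 10.1264.
Integral + boundary = 318.240.
Order-1 term: 1/12 · (0.00000 − 0.584101) = -0.0486750.
Partial sum through k=1: 318.192.
Order-2 term: −1/720 · (0.000567715 − 0.00165255) = 1.50671e-06.

S_2 ≈ 318.192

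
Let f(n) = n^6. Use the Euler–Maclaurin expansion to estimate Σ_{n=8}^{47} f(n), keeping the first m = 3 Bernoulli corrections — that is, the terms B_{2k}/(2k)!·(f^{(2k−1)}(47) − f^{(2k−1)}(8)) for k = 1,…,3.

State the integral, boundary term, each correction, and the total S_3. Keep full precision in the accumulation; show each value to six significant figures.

Integral: ∫_8^47 x^6 dx = 7.23744e+10.
½[f(8) + f(47)] = ½[262144 + 1.07792e+10] = 5.38974e+09.
So far: 7.77642e+10.
k=1: B_{2}/(2)! × [f^{(1)}(47) − f^{(1)}(8)] = 1/12 × (1.37607e+09 − 196608) = 1.14656e+08.
Partial sum through k=1: 7.78788e+10.
k=2: B_{4}/(4)! × [f^{(3)}(47) − f^{(3)}(8)] = −1/720 × (1.24588e+07 − 61440.0) = -17218.5.
Partial sum through k=2: 7.78788e+10.
k=3: B_{6}/(6)! × [f^{(5)}(47) − f^{(5)}(8)] = 1/30240 × (33840.0 − 5760.00) = 0.928571.

S_3 ≈ 7.78788e+10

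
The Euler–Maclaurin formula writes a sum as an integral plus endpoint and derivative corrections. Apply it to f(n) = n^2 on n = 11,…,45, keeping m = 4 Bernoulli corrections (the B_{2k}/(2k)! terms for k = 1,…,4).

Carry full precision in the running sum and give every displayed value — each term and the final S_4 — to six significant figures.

Integral: ∫_11^45 x^2 dx = 29931.3.
Boundary: ½(f(11) + f(45)) = ½(121.000 + 2025.00) = 1073.00.
Integral + boundary = 31004.3.
Correction k=1: B_{2}/2! · (f^{(1)}(45) − f^{(1)}(11)) = 1/12 · (90.0000 − 22.0000) = 5.66667.
Running total after k=1: 31010.0.
Correction k=2: B_{4}/4! · (f^{(3)}(45) − f^{(3)}(11)) = −1/720 · (0.00000 − 0.00000) = 0.00000.
Running total after k=2: 31010.0.
Correction k=3: B_{6}/6! · (f^{(5)}(45) − f^{(5)}(11)) = 1/30240 · (0.00000 − 0.00000) = 0.00000.
Running total after k=3: 31010.0.
Correction k=4: B_{8}/8! · (f^{(7)}(45) − f^{(7)}(11)) = −1/1209600 · (0.00000 − 0.00000) = 0.00000.

S_4 ≈ 31010.0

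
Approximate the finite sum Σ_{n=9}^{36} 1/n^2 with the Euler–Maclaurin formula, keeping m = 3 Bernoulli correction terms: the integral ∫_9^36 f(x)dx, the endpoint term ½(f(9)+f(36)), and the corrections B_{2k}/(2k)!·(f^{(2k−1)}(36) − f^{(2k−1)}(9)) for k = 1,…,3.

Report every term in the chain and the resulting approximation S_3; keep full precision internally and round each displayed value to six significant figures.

S_3 ≈ 0.0901165

Integral: ∫_9^36 1/x^2 dx = 0.0833333.
½[f(9) + f(36)] = ½[0.0123457 + 0.000771605] = 0.00655864.
Running total after boundary: 0.0898920.
k=1: B_{2}/(2)! × [f^{(1)}(36) − f^{(1)}(9)] = 1/12 × (-4.28669e-05 − (-0.00274348)) = 0.000225051.
After k=1: 0.0901170.
k=2: B_{4}/(4)! × [f^{(3)}(36) − f^{(3)}(9)] = −1/720 × (-3.96916e-07 − (-0.000406442)) = -5.63952e-07.
After k=2: 0.0901165.
k=3: B_{6}/(6)! × [f^{(5)}(36) − f^{(5)}(9)] = 1/30240 × (-9.18787e-09 − (-0.000150534)) = 4.97768e-09.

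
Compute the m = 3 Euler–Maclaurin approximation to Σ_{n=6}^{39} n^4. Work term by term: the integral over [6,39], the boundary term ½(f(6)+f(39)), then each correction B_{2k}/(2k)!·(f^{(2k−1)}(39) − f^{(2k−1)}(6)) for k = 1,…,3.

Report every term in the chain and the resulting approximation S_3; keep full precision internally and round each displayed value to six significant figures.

The integral term ∫_6^39 x^4 dx = 1.80433e+07.
Boundary: ½(f(6) + f(39)) = ½(1296.00 + 2.31344e+06) = 1.15737e+06.
Integral + boundary = 1.92007e+07.
Correction k=1: B_{2}/2! · (f^{(1)}(39) − f^{(1)}(6)) = 1/12 · (237276 − 864.000) = 19701.0.
Running total after k=1: 1.92204e+07.
Correction k=2: B_{4}/4! · (f^{(3)}(39) − f^{(3)}(6)) = −1/720 · (936.000 − 144.000) = -1.10000.
Running total after k=2: 1.92204e+07.
Correction k=3: B_{6}/6! · (f^{(5)}(39) − f^{(5)}(6)) = 1/30240 · (0.00000 − 0.00000) = 0.00000.

S_3 ≈ 1.92204e+07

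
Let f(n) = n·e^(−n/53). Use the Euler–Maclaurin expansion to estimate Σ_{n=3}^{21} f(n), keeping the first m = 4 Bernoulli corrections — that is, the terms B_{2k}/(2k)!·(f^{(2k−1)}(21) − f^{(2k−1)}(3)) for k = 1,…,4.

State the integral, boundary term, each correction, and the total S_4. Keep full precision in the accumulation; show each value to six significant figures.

Integral: ∫_3^21 x·e^(−x/53) dx = 165.732.
Boundary: ½(f(3) + f(21)) = ½(2.83491 + 14.1299) = 8.48242.
Integral + boundary = 174.214.
k=1: B_{2}/(2)! × [f^{(1)}(21) − f^{(1)}(3)] = 1/12 × (0.406252 − 0.891480) = -0.0404357.
After k=1: 174.174.
k=2: B_{4}/(4)! × [f^{(3)}(21) − f^{(3)}(3)] = −1/720 × (0.000623695 − 0.000990180) = 5.09007e-07.
After k=2: 174.174.
k=3: B_{6}/(6)! × [f^{(5)}(21) − f^{(5)}(3)] = 1/30240 × (3.92583e-07 − 5.92024e-07) = -6.59527e-12.
After k=3: 174.174.
k=4: B_{8}/(8)! × [f^{(7)}(21) − f^{(7)}(3)] = −1/1209600 × (2.00474e-10 − 2.96029e-10) = 7.89971e-17.

S_4 ≈ 174.174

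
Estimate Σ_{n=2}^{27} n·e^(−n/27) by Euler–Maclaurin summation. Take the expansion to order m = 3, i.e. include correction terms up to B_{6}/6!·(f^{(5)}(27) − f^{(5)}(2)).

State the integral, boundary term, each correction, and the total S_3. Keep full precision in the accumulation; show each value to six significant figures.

S_3 ≈ 196.551

The integral term ∫_2^27 x·e^(−x/27) dx = 190.728.
Endpoint term: (f(2) + f(27))/2 = (1.85721 + 9.93274)/2 = 5.89498.
Running total after boundary: 196.623.
Correction k=1: B_{2}/2! · (f^{(1)}(27) − f^{(1)}(2)) = 1/12 · (0.00000 − 0.859818) = -0.0716515.
Partial sum through k=1: 196.551.
Correction k=2: B_{4}/4! · (f^{(3)}(27) − f^{(3)}(2)) = −1/720 · (0.00100927 − 0.00372706) = 3.77470e-06.
Partial sum through k=2: 196.551.
Correction k=3: B_{6}/6! · (f^{(5)}(27) − f^{(5)}(2)) = 1/30240 · (2.76892e-06 − 8.60722e-06) = -1.93065e-10.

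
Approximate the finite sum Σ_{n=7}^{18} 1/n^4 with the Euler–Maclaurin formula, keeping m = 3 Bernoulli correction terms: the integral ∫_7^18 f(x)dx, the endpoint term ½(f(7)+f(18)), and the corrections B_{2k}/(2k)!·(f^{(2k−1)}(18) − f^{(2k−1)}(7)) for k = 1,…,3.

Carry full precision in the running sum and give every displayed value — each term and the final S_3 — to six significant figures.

S_3 ≈ 0.00114713

∫_7^18 1/x^4 dx evaluates to 0.000914661.
Endpoint term: (f(7) + f(18))/2 = (0.000416493 + 9.52599e-06)/2 = 0.000213010.
Running total after boundary: 0.00112767.
Correction k=1: B_{2}/2! · (f^{(1)}(18) − f^{(1)}(7)) = 1/12 · (-2.11689e-06 − (-0.000237996)) = 1.96566e-05.
Partial sum through k=1: 0.00114733.
Correction k=2: B_{4}/4! · (f^{(3)}(18) − f^{(3)}(7)) = −1/720 · (-1.96008e-07 − (-0.000145712)) = -2.02105e-07.
Partial sum through k=2: 0.00114713.
Correction k=3: B_{6}/6! · (f^{(5)}(18) − f^{(5)}(7)) = 1/30240 · (-3.38779e-08 − (-0.000166528)) = 5.50575e-09.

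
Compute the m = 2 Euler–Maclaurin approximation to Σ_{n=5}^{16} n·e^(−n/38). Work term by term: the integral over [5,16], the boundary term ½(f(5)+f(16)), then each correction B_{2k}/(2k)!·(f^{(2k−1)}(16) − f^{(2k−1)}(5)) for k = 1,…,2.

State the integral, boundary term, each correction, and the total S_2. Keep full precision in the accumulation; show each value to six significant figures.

∫_5^16 x·e^(−x/38) dx evaluates to 85.7026.
½[f(5) + f(16)] = ½[4.38355 + 10.5017] = 7.44262.
So far: 93.1453.
k=1: B_{2}/(2)! × [f^{(1)}(16) − f^{(1)}(5)] = 1/12 × (0.379995 − 0.761353) = -0.0317798.
Running total after k=1: 93.1135.
k=2: B_{4}/(4)! × [f^{(3)}(16) − f^{(3)}(5)] = −1/720 × (0.00117223 − 0.00174153) = 7.90692e-07.

S_2 ≈ 93.1135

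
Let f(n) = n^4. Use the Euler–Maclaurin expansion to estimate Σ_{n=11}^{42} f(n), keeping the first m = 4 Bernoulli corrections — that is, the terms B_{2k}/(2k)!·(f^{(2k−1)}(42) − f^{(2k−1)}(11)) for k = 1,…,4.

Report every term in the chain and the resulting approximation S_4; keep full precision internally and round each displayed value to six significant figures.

The integral term ∫_11^42 x^4 dx = 2.61060e+07.
Endpoint term: (f(11) + f(42))/2 = (14641.0 + 3.11170e+06)/2 = 1.56317e+06.
Running total after boundary: 2.76692e+07.
Correction k=1: B_{2}/2! · (f^{(1)}(42) − f^{(1)}(11)) = 1/12 · (296352 − 5324.00) = 24252.3.
Partial sum through k=1: 2.76935e+07.
Correction k=2: B_{4}/4! · (f^{(3)}(42) − f^{(3)}(11)) = −1/720 · (1008.00 − 264.000) = -1.03333.
Partial sum through k=2: 2.76935e+07.
Correction k=3: B_{6}/6! · (f^{(5)}(42) − f^{(5)}(11)) = 1/30240 · (0.00000 − 0.00000) = 0.00000.
Partial sum through k=3: 2.76935e+07.
Correction k=4: B_{8}/8! · (f^{(7)}(42) − f^{(7)}(11)) = −1/1209600 · (0.00000 − 0.00000) = 0.00000.

S_4 ≈ 2.76935e+07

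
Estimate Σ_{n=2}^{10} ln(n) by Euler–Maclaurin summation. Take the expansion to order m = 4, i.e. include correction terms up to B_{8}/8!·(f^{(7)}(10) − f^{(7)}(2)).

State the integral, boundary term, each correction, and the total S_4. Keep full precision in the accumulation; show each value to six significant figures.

The integral term ∫_2^10 ln(x) dx = 13.6396.
Endpoint term: (f(2) + f(10))/2 = (0.693147 + 2.30259)/2 = 1.49787.
Running total after boundary: 15.1374.
Order-1 term: 1/12 · (0.100000 − 0.500000) = -0.0333333.
Running total after k=1: 15.1041.
Order-2 term: −1/720 · (0.00200000 − 0.250000) = 0.000344444.
Running total after k=2: 15.1044.
Order-3 term: 1/30240 · (0.000240000 − 0.750000) = -2.47937e-05.
Running total after k=3: 15.1044.
Order-4 term: −1/1209600 · (7.20000e-05 − 5.62500) = 4.65024e-06.

S_4 ≈ 15.1044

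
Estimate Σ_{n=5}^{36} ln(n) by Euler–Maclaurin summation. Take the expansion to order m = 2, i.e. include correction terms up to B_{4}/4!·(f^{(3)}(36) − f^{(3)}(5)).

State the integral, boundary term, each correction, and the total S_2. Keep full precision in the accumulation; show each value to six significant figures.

Integral: ∫_5^36 ln(x) dx = 89.9595.
Boundary: ½(f(5) + f(36)) = ½(1.60944 + 3.58352) = 2.59648.
Integral + boundary = 92.5560.
k=1: B_{2}/(2)! × [f^{(1)}(36) − f^{(1)}(5)] = 1/12 × (0.0277778 − 0.200000) = -0.0143519.
Running total after k=1: 92.5416.
k=2: B_{4}/(4)! × [f^{(3)}(36) − f^{(3)}(5)] = −1/720 × (4.28669e-05 − 0.0160000) = 2.21627e-05.

S_2 ≈ 92.5416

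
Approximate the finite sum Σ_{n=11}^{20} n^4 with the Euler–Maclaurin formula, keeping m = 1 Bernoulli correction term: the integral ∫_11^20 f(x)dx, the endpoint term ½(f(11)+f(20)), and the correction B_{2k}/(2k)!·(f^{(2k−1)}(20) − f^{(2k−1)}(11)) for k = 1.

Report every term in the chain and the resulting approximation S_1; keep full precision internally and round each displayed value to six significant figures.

Integral: ∫_11^20 x^4 dx = 607790.
Endpoint term: (f(11) + f(20))/2 = (14641.0 + 160000)/2 = 87320.5.
Running total after boundary: 695110.
Order-1 term: 1/12 · (32000.0 − 5324.00) = 2223.00.

S_1 ≈ 697333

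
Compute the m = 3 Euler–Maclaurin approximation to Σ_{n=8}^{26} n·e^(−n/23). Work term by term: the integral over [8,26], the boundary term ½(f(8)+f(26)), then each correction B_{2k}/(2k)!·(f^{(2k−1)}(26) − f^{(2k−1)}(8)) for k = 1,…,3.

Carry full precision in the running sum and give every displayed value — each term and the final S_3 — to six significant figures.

Integral: ∫_8^26 x·e^(−x/23) dx = 139.636.
Endpoint term: (f(8) + f(26))/2 = (5.64977 + 8.39521)/2 = 7.02249.
So far: 146.658.
Correction k=1: B_{2}/2! · (f^{(1)}(26) − f^{(1)}(8)) = 1/12 · (-0.0421165 − 0.460579) = -0.0418913.
Running total after k=1: 146.616.
Correction k=2: B_{4}/4! · (f^{(3)}(26) − f^{(3)}(8)) = −1/720 · (0.00114115 − 0.00354069) = 3.33269e-06.
Running total after k=2: 146.616.
Correction k=3: B_{6}/6! · (f^{(5)}(26) − f^{(5)}(8)) = 1/30240 · (4.46487e-06 − 1.17405e-05) = -2.40595e-10.

S_3 ≈ 146.616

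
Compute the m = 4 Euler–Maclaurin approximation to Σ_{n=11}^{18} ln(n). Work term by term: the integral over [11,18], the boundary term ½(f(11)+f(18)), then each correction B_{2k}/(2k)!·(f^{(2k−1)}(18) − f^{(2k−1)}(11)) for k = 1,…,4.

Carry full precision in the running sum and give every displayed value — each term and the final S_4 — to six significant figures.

Integral: ∫_11^18 ln(x) dx = 18.6498.
½[f(11) + f(18)] = ½[2.39790 + 2.89037] = 2.64413.
Running total after boundary: 21.2940.
Correction k=1: B_{2}/2! · (f^{(1)}(18) − f^{(1)}(11)) = 1/12 · (0.0555556 − 0.0909091) = -0.00294613.
After k=1: 21.2910.
Correction k=2: B_{4}/4! · (f^{(3)}(18) − f^{(3)}(11)) = −1/720 · (0.000342936 − 0.00150263) = 1.61069e-06.
After k=2: 21.2910.
Correction k=3: B_{6}/6! · (f^{(5)}(18) − f^{(5)}(11)) = 1/30240 · (1.27013e-05 − 0.000149021) = -4.50793e-09.
After k=3: 21.2910.
Correction k=4: B_{8}/8! · (f^{(7)}(18) − f^{(7)}(11)) = −1/1209600 · (1.17605e-06 − 3.69474e-05) = 2.95729e-11.

S_4 ≈ 21.2910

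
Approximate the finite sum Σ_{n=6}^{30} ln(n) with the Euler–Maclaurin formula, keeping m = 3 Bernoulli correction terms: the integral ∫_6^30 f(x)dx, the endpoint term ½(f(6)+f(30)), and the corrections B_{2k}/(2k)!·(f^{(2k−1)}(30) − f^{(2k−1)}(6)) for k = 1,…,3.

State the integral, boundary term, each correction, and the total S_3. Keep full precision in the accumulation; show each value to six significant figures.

Integral: ∫_6^30 ln(x) dx = 67.2854.
½[f(6) + f(30)] = ½[1.79176 + 3.40120] = 2.59648.
Running total after boundary: 69.8818.
k=1: B_{2}/(2)! × [f^{(1)}(30) − f^{(1)}(6)] = 1/12 × (0.0333333 − 0.166667) = -0.0111111.
After k=1: 69.8707.
k=2: B_{4}/(4)! × [f^{(3)}(30) − f^{(3)}(6)] = −1/720 × (7.40741e-05 − 0.00925926) = 1.27572e-05.
After k=2: 69.8707.
k=3: B_{6}/(6)! × [f^{(5)}(30) − f^{(5)}(6)] = 1/30240 × (9.87654e-07 − 0.00308642) = -1.02031e-07.

S_3 ≈ 69.8707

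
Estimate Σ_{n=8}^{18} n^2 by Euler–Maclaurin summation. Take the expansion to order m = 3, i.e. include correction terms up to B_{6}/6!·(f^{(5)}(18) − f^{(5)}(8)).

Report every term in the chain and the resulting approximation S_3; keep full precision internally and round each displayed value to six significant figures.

Integral: ∫_8^18 x^2 dx = 1773.33.
Endpoint term: (f(8) + f(18))/2 = (64.0000 + 324.000)/2 = 194.000.
So far: 1967.33.
Correction k=1: B_{2}/2! · (f^{(1)}(18) − f^{(1)}(8)) = 1/12 · (36.0000 − 16.0000) = 1.66667.
Running total after k=1: 1969.00.
Correction k=2: B_{4}/4! · (f^{(3)}(18) − f^{(3)}(8)) = −1/720 · (0.00000 − 0.00000) = 0.00000.
Running total after k=2: 1969.00.
Correction k=3: B_{6}/6! · (f^{(5)}(18) − f^{(5)}(8)) = 1/30240 · (0.00000 − 0.00000) = 0.00000.

S_3 ≈ 1969.00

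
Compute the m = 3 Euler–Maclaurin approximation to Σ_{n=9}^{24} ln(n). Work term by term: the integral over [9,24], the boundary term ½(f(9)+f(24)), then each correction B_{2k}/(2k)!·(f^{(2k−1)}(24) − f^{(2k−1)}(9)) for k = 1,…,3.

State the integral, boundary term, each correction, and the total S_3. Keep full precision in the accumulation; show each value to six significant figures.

S_3 ≈ 44.1801

Integral: ∫_9^24 ln(x) dx = 41.4983.
½[f(9) + f(24)] = ½[2.19722 + 3.17805] = 2.68764.
Running total after boundary: 44.1859.
k=1: B_{2}/(2)! × [f^{(1)}(24) − f^{(1)}(9)] = 1/12 × (0.0416667 − 0.111111) = -0.00578704.
After k=1: 44.1801.
k=2: B_{4}/(4)! × [f^{(3)}(24) − f^{(3)}(9)] = −1/720 × (0.000144676 − 0.00274348) = 3.60946e-06.
After k=2: 44.1801.
k=3: B_{6}/(6)! × [f^{(5)}(24) − f^{(5)}(9)] = 1/30240 × (3.01408e-06 − 0.000406442) = -1.33409e-08.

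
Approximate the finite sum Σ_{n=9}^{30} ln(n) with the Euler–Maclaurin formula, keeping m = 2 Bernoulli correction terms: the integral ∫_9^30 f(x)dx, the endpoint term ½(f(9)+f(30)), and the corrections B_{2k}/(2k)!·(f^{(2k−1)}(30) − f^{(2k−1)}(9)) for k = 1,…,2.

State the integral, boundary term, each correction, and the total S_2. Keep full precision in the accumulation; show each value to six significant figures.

Integral: ∫_9^30 ln(x) dx = 61.2609.
Endpoint term: (f(9) + f(30))/2 = (2.19722 + 3.40120)/2 = 2.79921.
Running total after boundary: 64.0601.
k=1: B_{2}/(2)! × [f^{(1)}(30) − f^{(1)}(9)] = 1/12 × (0.0333333 − 0.111111) = -0.00648148.
Running total after k=1: 64.0536.
k=2: B_{4}/(4)! × [f^{(3)}(30) − f^{(3)}(9)] = −1/720 × (7.40741e-05 − 0.00274348) = 3.70751e-06.

S_2 ≈ 64.0536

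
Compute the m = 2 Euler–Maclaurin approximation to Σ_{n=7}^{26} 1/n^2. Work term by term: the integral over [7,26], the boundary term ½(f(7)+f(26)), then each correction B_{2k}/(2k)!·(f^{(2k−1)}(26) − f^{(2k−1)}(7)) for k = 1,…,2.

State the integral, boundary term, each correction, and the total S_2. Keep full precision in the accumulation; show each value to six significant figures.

Integral: ∫_7^26 1/x^2 dx = 0.104396.
½[f(7) + f(26)] = ½[0.0204082 + 0.00147929] = 0.0109437.
Running total after boundary: 0.115339.
k=1: B_{2}/(2)! × [f^{(1)}(26) − f^{(1)}(7)] = 1/12 × (-0.000113792 − (-0.00583090)) = 0.000476426.
Partial sum through k=1: 0.115816.
k=2: B_{4}/(4)! × [f^{(3)}(26) − f^{(3)}(7)] = −1/720 × (-2.01997e-06 − (-0.00142798)) = -1.98050e-06.

S_2 ≈ 0.115814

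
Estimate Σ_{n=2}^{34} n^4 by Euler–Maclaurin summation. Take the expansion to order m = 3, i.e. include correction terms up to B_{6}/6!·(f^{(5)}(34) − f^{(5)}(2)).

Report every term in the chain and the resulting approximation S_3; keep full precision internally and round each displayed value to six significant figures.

The integral term ∫_2^34 x^4 dx = 9.08708e+06.
½[f(2) + f(34)] = ½[16.0000 + 1.33634e+06] = 668176.
Integral + boundary = 9.75525e+06.
Correction k=1: B_{2}/2! · (f^{(1)}(34) − f^{(1)}(2)) = 1/12 · (157216 − 32.0000) = 13098.7.
Running total after k=1: 9.76835e+06.
Correction k=2: B_{4}/4! · (f^{(3)}(34) − f^{(3)}(2)) = −1/720 · (816.000 − 48.0000) = -1.06667.
Running total after k=2: 9.76835e+06.
Correction k=3: B_{6}/6! · (f^{(5)}(34) − f^{(5)}(2)) = 1/30240 · (0.00000 − 0.00000) = 0.00000.

S_3 ≈ 9.76835e+06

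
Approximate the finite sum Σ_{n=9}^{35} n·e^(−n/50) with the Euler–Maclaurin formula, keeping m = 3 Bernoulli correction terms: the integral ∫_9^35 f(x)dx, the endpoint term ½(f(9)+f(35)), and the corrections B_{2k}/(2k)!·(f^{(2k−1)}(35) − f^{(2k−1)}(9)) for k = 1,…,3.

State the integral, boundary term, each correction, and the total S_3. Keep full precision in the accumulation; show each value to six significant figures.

∫_9^35 x·e^(−x/50) dx evaluates to 353.560.
½[f(9) + f(35)] = ½[7.51743 + 17.3805] = 12.4490.
Integral + boundary = 366.009.
k=1: B_{2}/(2)! × [f^{(1)}(35) − f^{(1)}(9)] = 1/12 × (0.148976 − 0.684922) = -0.0446622.
Partial sum through k=1: 365.964.
k=2: B_{4}/(4)! × [f^{(3)}(35) − f^{(3)}(9)] = −1/720 × (0.000456858 − 0.000942185) = 6.74064e-07.
Partial sum through k=2: 365.964.
k=3: B_{6}/(6)! × [f^{(5)}(35) − f^{(5)}(9)] = 1/30240 × (3.41651e-07 − 6.44160e-07) = -1.00036e-11.

S_3 ≈ 365.964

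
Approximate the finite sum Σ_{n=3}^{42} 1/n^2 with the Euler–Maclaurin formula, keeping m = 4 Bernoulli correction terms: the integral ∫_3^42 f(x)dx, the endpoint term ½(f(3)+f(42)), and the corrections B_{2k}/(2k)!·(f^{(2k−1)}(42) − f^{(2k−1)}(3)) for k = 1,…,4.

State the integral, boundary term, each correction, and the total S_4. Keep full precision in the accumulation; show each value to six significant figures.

∫_3^42 1/x^2 dx evaluates to 0.309524.
Boundary: ½(f(3) + f(42)) = ½(0.111111 + 0.000566893) = 0.0558390.
Integral + boundary = 0.365363.
Correction k=1: B_{2}/2! · (f^{(1)}(42) − f^{(1)}(3)) = 1/12 · (-2.69949e-05 − (-0.0740741)) = 0.00617059.
After k=1: 0.371533.
Correction k=2: B_{4}/4! · (f^{(3)}(42) − f^{(3)}(3)) = −1/720 · (-1.83639e-07 − (-0.0987654)) = -0.000137174.
After k=2: 0.371396.
Correction k=3: B_{6}/6! · (f^{(5)}(42) − f^{(5)}(3)) = 1/30240 · (-3.12311e-09 − (-0.329218)) = 1.08868e-05.
After k=3: 0.371407.
Correction k=4: B_{8}/8! · (f^{(7)}(42) − f^{(7)}(3)) = −1/1209600 · (-9.91464e-11 − (-2.04847)) = -1.69351e-06.

S_4 ≈ 0.371405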